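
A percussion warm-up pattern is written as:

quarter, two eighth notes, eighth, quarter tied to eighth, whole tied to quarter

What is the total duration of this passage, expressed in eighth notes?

Each duration in eighth notes: quarter = 2; eighth note = 1; eighth note = 1; eighth = 1; quarter tied to eighth (quarter + eighth) = 3; whole tied to quarter (whole + quarter) = 10.
Sum: 2 + 1 + 1 + 1 + 3 + 10 = 18 eighth notes.

18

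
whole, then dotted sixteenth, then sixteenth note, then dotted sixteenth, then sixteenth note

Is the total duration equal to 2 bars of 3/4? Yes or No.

One bar of 3/4 = 24 thirty-second notes, so 2 bars = 48.
In thirty-second notes: whole = 32; dotted sixteenth = 3; sixteenth note = 2; dotted sixteenth = 3; sixteenth note = 2.
Total: 32 + 3 + 2 + 3 + 2 = 42.
42 falls short of 48, so the answer is No.

No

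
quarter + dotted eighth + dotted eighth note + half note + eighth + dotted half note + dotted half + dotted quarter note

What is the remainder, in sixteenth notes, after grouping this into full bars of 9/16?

5

One bar of 9/16 = 9 sixteenth notes.
Express everything in sixteenth notes: quarter = 4; dotted eighth = 3; dotted eighth note = 3; half note = 8; eighth = 2; dotted half note = 12; dotted half = 12; dotted quarter note = 6.
Altogether 4 + 3 + 3 + 8 + 2 + 12 + 12 + 6 = 50.
50 ÷ 9 = 5 complete bars with 5 sixteenth notes remaining.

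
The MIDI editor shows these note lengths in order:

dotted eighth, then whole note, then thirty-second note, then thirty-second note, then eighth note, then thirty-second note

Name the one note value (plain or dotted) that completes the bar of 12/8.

The bar of 12/8 = 48 thirty-second notes.
Working in thirty-second notes: dotted eighth = 6; whole note = 32; thirty-second note = 1; thirty-second note = 1; eighth note = 4; thirty-second note = 1.
Altogether 6 + 32 + 1 + 1 + 4 + 1 = 45.
Remaining: 48 − 45 = 3 thirty-second notes, which is a dotted sixteenth note.

dotted sixteenth note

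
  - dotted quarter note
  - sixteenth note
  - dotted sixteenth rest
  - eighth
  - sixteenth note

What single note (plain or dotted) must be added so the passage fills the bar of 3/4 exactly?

thirty-second note

The bar of 3/4 = 24 thirty-second notes.
Working in thirty-second notes: dotted quarter note = 12; sixteenth note = 2; dotted sixteenth rest = 3; eighth = 4; sixteenth note = 2.
Total: 12 + 2 + 3 + 4 + 2 = 23.
Remaining: 24 − 23 = 1 thirty-second note, which is a thirty-second note.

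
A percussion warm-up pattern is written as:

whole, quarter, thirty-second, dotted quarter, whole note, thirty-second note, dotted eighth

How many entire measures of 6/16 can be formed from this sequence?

One bar of 6/16 = 12 thirty-second notes.
Each duration in thirty-second notes: whole = 32; quarter = 8; thirty-second = 1; dotted quarter = 12; whole note = 32; thirty-second note = 1; dotted eighth = 6.
Total: 32 + 8 + 1 + 12 + 32 + 1 + 6 = 92.
92 ÷ 12 = 7 complete bars with 8 left over.

7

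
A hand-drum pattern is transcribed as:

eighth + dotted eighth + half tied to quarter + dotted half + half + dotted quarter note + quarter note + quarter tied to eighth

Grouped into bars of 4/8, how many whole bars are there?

One bar of 4/8 = 8 sixteenth notes.
Each duration in sixteenth notes: eighth = 2; dotted eighth = 3; half tied to quarter (half + quarter) = 12; dotted half = 12; half = 8; dotted quarter note = 6; quarter note = 4; quarter tied to eighth (quarter + eighth) = 6.
Total: 2 + 3 + 12 + 12 + 8 + 6 + 4 + 6 = 53.
53 ÷ 8 = 6 complete bars with 5 left over.

6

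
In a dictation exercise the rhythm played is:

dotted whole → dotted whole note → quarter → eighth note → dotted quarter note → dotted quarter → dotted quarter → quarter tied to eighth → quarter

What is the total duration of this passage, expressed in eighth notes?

41

In eighth notes: dotted whole = 12; dotted whole note = 12; quarter = 2; eighth note = 1; dotted quarter note = 3; dotted quarter = 3; dotted quarter = 3; quarter tied to eighth (quarter + eighth) = 3; quarter = 2.
Adding: 12 + 12 + 2 + 1 + 3 + 3 + 3 + 3 + 2 = 41 eighth notes.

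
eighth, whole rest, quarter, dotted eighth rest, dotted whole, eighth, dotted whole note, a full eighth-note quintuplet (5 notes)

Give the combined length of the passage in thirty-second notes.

Working in thirty-second notes: eighth = 4; whole rest = 32; quarter = 8; dotted eighth rest = 6; dotted whole = 48; eighth = 4; dotted whole note = 48; a full eighth-note quintuplet (5 notes) (five quintuplet eighths span one half) = 16.
Sum: 4 + 32 + 8 + 6 + 48 + 4 + 48 + 16 = 166 thirty-second notes.

166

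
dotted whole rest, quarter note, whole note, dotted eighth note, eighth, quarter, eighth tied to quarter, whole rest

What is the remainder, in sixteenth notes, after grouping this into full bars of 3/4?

One bar of 3/4 = 12 sixteenth notes.
Convert each value to sixteenth notes: dotted whole rest = 24; quarter note = 4; whole note = 16; dotted eighth note = 3; eighth = 2; quarter = 4; eighth tied to quarter (eighth + quarter) = 6; whole rest = 16.
Total: 24 + 4 + 16 + 3 + 2 + 4 + 6 + 16 = 75.
75 ÷ 12 = 6 complete bars with 3 sixteenth notes remaining.

3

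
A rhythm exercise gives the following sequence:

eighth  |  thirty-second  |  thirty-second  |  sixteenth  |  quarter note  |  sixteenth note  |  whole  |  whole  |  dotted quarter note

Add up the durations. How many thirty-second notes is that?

Working in thirty-second notes: eighth = 4; thirty-second = 1; thirty-second = 1; sixteenth = 2; quarter note = 8; sixteenth note = 2; whole = 32; whole = 32; dotted quarter note = 12.
Altogether 4 + 1 + 1 + 2 + 8 + 2 + 32 + 32 + 12 = 94 thirty-second notes.

94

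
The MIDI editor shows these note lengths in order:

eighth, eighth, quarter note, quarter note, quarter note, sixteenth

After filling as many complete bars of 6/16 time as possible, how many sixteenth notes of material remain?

One bar of 6/16 = 6 sixteenth notes.
Each duration in sixteenth notes: eighth = 2; eighth = 2; quarter note = 4; quarter note = 4; quarter note = 4; sixteenth = 1.
Altogether 2 + 2 + 4 + 4 + 4 + 1 = 17.
17 ÷ 6 = 2 complete bars with 5 sixteenth notes remaining.

5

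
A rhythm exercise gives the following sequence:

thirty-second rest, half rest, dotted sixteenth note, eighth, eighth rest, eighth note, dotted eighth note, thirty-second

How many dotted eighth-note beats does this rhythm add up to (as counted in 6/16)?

6.5

One dotted eighth-note beat = 6 thirty-second notes.
Convert each value to thirty-second notes: thirty-second rest = 1; half rest = 16; dotted sixteenth note = 3; eighth = 4; eighth rest = 4; eighth note = 4; dotted eighth note = 6; thirty-second = 1.
Altogether 1 + 16 + 3 + 4 + 4 + 4 + 6 + 1 = 39.
39 ÷ 6 = 6.5 beats.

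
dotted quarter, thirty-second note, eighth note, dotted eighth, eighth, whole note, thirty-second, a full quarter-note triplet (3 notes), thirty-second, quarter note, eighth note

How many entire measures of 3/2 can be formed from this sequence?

1

One bar of 3/2 = 48 thirty-second notes.
Each duration in thirty-second notes: dotted quarter = 12; thirty-second note = 1; eighth note = 4; dotted eighth = 6; eighth = 4; whole note = 32; thirty-second = 1; a full quarter-note triplet (3 notes) (three triplet quarters span one half) = 16; thirty-second = 1; quarter note = 8; eighth note = 4.
Altogether 12 + 1 + 4 + 6 + 4 + 32 + 1 + 16 + 1 + 8 + 4 = 89.
89 ÷ 48 = 1 complete bar with 41 left over.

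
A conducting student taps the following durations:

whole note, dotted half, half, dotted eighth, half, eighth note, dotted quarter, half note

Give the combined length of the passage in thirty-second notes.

126

Express everything in thirty-second notes: whole note = 32; dotted half = 24; half = 16; dotted eighth = 6; half = 16; eighth note = 4; dotted quarter = 12; half note = 16.
Altogether 32 + 24 + 16 + 6 + 16 + 4 + 12 + 16 = 126 thirty-second notes.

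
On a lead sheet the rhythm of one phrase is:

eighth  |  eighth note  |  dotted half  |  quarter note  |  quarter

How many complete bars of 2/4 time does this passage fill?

3

One bar of 2/4 = 4 eighth notes.
In eighth notes: eighth = 1; eighth note = 1; dotted half = 6; quarter note = 2; quarter = 2.
Altogether 1 + 1 + 6 + 2 + 2 = 12.
12 ÷ 4 = 3 complete bars with 0 left over.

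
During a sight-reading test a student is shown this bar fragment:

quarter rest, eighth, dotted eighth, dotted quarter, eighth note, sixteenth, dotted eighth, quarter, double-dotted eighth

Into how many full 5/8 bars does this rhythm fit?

2

One bar of 5/8 = 20 thirty-second notes.
Working in thirty-second notes: quarter rest = 8; eighth = 4; dotted eighth = 6; dotted quarter = 12; eighth note = 4; sixteenth = 2; dotted eighth = 6; quarter = 8; double-dotted eighth = 7.
Altogether 8 + 4 + 6 + 12 + 4 + 2 + 6 + 8 + 7 = 57.
57 ÷ 20 = 2 complete bars with 17 left over.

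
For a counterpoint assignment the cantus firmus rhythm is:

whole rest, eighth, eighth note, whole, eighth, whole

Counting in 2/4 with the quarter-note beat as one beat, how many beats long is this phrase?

13.5

One quarter-note beat = 2 eighth notes.
Working in eighth notes: whole rest = 8; eighth = 1; eighth note = 1; whole = 8; eighth = 1; whole = 8.
Sum: 8 + 1 + 1 + 8 + 1 + 8 = 27.
27 ÷ 2 = 13.5 beats.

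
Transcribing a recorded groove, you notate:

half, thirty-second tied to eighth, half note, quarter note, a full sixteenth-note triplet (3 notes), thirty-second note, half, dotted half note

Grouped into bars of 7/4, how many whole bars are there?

One bar of 7/4 = 56 thirty-second notes.
Working in thirty-second notes: half = 16; thirty-second tied to eighth (thirty-second + eighth) = 5; half note = 16; quarter note = 8; a full sixteenth-note triplet (3 notes) (three triplet sixteenths span one eighth) = 4; thirty-second note = 1; half = 16; dotted half note = 24.
Sum: 16 + 5 + 16 + 8 + 4 + 1 + 16 + 24 = 90.
90 ÷ 56 = 1 complete bar with 34 left over.

1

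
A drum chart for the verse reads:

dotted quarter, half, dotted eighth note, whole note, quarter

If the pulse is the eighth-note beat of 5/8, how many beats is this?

18.5

One eighth-note beat = 2 sixteenth notes.
Express everything in sixteenth notes: dotted quarter = 6; half = 8; dotted eighth note = 3; whole note = 16; quarter = 4.
Total: 6 + 8 + 3 + 16 + 4 = 37.
37 ÷ 2 = 18.5 beats.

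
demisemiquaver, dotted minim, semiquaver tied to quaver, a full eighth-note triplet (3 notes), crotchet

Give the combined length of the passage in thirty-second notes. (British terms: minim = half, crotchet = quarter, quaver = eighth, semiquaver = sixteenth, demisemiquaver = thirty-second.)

Convert each value to thirty-second notes: demisemiquaver = 1; dotted minim = 24; semiquaver tied to quaver (semiquaver + quaver) = 6; a full eighth-note triplet (3 notes) (three triplet eighths span one quarter) = 8; crotchet = 8.
Total: 1 + 24 + 6 + 8 + 8 = 47 thirty-second notes.

47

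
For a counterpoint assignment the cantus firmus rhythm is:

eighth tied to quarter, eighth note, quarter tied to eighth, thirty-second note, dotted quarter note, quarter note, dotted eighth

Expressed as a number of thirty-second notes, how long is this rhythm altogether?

55

Express everything in thirty-second notes: eighth tied to quarter (eighth + quarter) = 12; eighth note = 4; quarter tied to eighth (quarter + eighth) = 12; thirty-second note = 1; dotted quarter note = 12; quarter note = 8; dotted eighth = 6.
Total: 12 + 4 + 12 + 1 + 12 + 8 + 6 = 55 thirty-second notes.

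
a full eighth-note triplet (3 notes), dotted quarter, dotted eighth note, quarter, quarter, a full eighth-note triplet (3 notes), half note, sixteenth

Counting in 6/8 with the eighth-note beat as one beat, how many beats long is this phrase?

17

One eighth-note beat = 2 sixteenth notes.
Express everything in sixteenth notes: a full eighth-note triplet (3 notes) (three triplet eighths span one quarter) = 4; dotted quarter = 6; dotted eighth note = 3; quarter = 4; quarter = 4; a full eighth-note triplet (3 notes) (three triplet eighths span one quarter) = 4; half note = 8; sixteenth = 1.
Sum: 4 + 6 + 3 + 4 + 4 + 4 + 8 + 1 = 34.
34 ÷ 2 = 17 beats.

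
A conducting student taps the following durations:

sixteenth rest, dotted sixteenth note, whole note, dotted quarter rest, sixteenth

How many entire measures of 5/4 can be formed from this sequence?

One bar of 5/4 = 40 thirty-second notes.
Working in thirty-second notes: sixteenth rest = 2; dotted sixteenth note = 3; whole note = 32; dotted quarter rest = 12; sixteenth = 2.
Altogether 2 + 3 + 32 + 12 + 2 = 51.
51 ÷ 40 = 1 complete bar with 11 left over.

1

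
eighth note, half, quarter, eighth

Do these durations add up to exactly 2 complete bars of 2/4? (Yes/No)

One bar of 2/4 = 4 eighth notes, so 2 bars = 8.
Each duration in eighth notes: eighth note = 1; half = 4; quarter = 2; eighth = 1.
Altogether 1 + 4 + 2 + 1 = 8.
8 equals 8, so the answer is Yes.

Yes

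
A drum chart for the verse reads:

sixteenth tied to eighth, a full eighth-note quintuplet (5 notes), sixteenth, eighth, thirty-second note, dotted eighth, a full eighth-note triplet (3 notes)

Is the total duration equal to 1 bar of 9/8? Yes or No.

No

One bar of 9/8 = 36 thirty-second notes.
In thirty-second notes: sixteenth tied to eighth (sixteenth + eighth) = 6; a full eighth-note quintuplet (5 notes) (five quintuplet eighths span one half) = 16; sixteenth = 2; eighth = 4; thirty-second note = 1; dotted eighth = 6; a full eighth-note triplet (3 notes) (three triplet eighths span one quarter) = 8.
Adding: 6 + 16 + 2 + 4 + 1 + 6 + 8 = 43.
43 exceeds 36, so the answer is No.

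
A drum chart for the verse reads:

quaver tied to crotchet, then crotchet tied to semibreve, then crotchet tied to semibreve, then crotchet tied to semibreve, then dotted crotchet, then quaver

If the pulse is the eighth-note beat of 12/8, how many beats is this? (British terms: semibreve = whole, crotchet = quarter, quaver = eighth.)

One eighth-note beat = 2 sixteenth notes.
Express everything in sixteenth notes: quaver tied to crotchet (quaver + crotchet) = 6; crotchet tied to semibreve (crotchet + semibreve) = 20; crotchet tied to semibreve (crotchet + semibreve) = 20; crotchet tied to semibreve (crotchet + semibreve) = 20; dotted crotchet = 6; quaver = 2.
Total: 6 + 20 + 20 + 20 + 6 + 2 = 74.
74 ÷ 2 = 37 beats.

37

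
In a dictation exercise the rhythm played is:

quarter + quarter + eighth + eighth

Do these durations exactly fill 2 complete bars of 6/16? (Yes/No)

One bar of 6/16 = 3 eighth notes, so 2 bars = 6.
In eighth notes: quarter = 2; quarter = 2; eighth = 1; eighth = 1.
Sum: 2 + 2 + 1 + 1 = 6.
6 equals 6, so the answer is Yes.

Yes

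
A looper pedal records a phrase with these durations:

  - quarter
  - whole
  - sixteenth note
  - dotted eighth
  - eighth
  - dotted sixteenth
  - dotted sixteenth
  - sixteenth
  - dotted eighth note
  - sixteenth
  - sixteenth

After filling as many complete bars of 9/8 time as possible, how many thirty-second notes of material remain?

34

One bar of 9/8 = 36 thirty-second notes.
Working in thirty-second notes: quarter = 8; whole = 32; sixteenth note = 2; dotted eighth = 6; eighth = 4; dotted sixteenth = 3; dotted sixteenth = 3; sixteenth = 2; dotted eighth note = 6; sixteenth = 2; sixteenth = 2.
Total: 8 + 32 + 2 + 6 + 4 + 3 + 3 + 2 + 6 + 2 + 2 = 70.
70 ÷ 36 = 1 complete bar with 34 thirty-second notes remaining.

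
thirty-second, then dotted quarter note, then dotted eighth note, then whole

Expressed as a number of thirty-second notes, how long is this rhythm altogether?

51

Each duration in thirty-second notes: thirty-second = 1; dotted quarter note = 12; dotted eighth note = 6; whole = 32.
Adding: 1 + 12 + 6 + 32 = 51 thirty-second notes.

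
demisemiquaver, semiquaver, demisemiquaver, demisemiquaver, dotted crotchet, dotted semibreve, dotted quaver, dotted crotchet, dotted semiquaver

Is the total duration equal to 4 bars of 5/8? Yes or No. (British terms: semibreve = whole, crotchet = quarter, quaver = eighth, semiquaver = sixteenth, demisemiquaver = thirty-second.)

One bar of 5/8 = 20 thirty-second notes, so 4 bars = 80.
Working in thirty-second notes: demisemiquaver = 1; semiquaver = 2; demisemiquaver = 1; demisemiquaver = 1; dotted crotchet = 12; dotted semibreve = 48; dotted quaver = 6; dotted crotchet = 12; dotted semiquaver = 3.
Adding: 1 + 2 + 1 + 1 + 12 + 48 + 6 + 12 + 3 = 86.
86 exceeds 80, so the answer is No.

No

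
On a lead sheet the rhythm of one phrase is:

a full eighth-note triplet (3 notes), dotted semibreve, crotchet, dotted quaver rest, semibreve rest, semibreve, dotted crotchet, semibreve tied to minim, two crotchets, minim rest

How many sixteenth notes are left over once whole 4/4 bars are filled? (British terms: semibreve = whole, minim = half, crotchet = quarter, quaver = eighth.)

One bar of 4/4 = 16 sixteenth notes.
Each duration in sixteenth notes: a full eighth-note triplet (3 notes) (three triplet eighths span one quarter) = 4; dotted semibreve = 24; crotchet = 4; dotted quaver rest = 3; semibreve rest = 16; semibreve = 16; dotted crotchet = 6; semibreve tied to minim (semibreve + minim) = 24; crotchet = 4; crotchet = 4; minim rest = 8.
Altogether 4 + 24 + 4 + 3 + 16 + 16 + 6 + 24 + 4 + 4 + 8 = 113.
113 ÷ 16 = 7 complete bars with 1 sixteenth note remaining.

1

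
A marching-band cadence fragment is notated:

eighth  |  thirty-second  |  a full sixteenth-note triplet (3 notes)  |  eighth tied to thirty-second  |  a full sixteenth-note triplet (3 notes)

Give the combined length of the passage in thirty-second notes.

18

Working in thirty-second notes: eighth = 4; thirty-second = 1; a full sixteenth-note triplet (3 notes) (three triplet sixteenths span one eighth) = 4; eighth tied to thirty-second (eighth + thirty-second) = 5; a full sixteenth-note triplet (3 notes) (three triplet sixteenths span one eighth) = 4.
Total: 4 + 1 + 4 + 5 + 4 = 18 thirty-second notes.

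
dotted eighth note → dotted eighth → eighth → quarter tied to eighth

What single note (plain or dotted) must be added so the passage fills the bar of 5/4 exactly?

dotted quarter note

The bar of 5/4 = 20 sixteenth notes.
Express everything in sixteenth notes: dotted eighth note = 3; dotted eighth = 3; eighth = 2; quarter tied to eighth (quarter + eighth) = 6.
Altogether 3 + 3 + 2 + 6 = 14.
Remaining: 20 − 14 = 6 sixteenth notes, which is a dotted quarter note.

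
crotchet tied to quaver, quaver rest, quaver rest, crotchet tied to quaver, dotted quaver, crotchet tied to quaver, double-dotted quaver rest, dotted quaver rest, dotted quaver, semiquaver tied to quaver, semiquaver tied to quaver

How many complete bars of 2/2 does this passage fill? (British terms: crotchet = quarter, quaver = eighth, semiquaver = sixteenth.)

2

One bar of 2/2 = 32 thirty-second notes.
In thirty-second notes: crotchet tied to quaver (crotchet + quaver) = 12; quaver rest = 4; quaver rest = 4; crotchet tied to quaver (crotchet + quaver) = 12; dotted quaver = 6; crotchet tied to quaver (crotchet + quaver) = 12; double-dotted quaver rest = 7; dotted quaver rest = 6; dotted quaver = 6; semiquaver tied to quaver (semiquaver + quaver) = 6; semiquaver tied to quaver (semiquaver + quaver) = 6.
Sum: 12 + 4 + 4 + 12 + 6 + 12 + 7 + 6 + 6 + 6 + 6 = 81.
81 ÷ 32 = 2 complete bars with 17 left over.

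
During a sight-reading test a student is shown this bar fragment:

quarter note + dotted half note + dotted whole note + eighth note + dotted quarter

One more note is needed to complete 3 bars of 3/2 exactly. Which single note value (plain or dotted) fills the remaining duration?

3 bars of 3/2 = 36 eighth notes.
Express everything in eighth notes: quarter note = 2; dotted half note = 6; dotted whole note = 12; eighth note = 1; dotted quarter = 3.
Total: 2 + 6 + 12 + 1 + 3 = 24.
Remaining: 36 − 24 = 12 eighth notes, which is a dotted whole note.

dotted whole note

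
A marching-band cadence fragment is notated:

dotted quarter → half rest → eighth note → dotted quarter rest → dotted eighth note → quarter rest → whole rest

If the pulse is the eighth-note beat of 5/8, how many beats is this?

22.5

One eighth-note beat = 2 sixteenth notes.
Each duration in sixteenth notes: dotted quarter = 6; half rest = 8; eighth note = 2; dotted quarter rest = 6; dotted eighth note = 3; quarter rest = 4; whole rest = 16.
Altogether 6 + 8 + 2 + 6 + 3 + 4 + 16 = 45.
45 ÷ 2 = 22.5 beats.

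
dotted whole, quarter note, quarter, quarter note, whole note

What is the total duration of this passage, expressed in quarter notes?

13

Each duration in quarter notes: dotted whole = 6; quarter note = 1; quarter = 1; quarter note = 1; whole note = 4.
Sum: 6 + 1 + 1 + 1 + 4 = 13 quarter notes.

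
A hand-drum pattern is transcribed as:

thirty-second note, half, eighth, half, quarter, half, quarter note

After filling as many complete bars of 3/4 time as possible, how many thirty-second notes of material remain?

One bar of 3/4 = 24 thirty-second notes.
In thirty-second notes: thirty-second note = 1; half = 16; eighth = 4; half = 16; quarter = 8; half = 16; quarter note = 8.
Total: 1 + 16 + 4 + 16 + 8 + 16 + 8 = 69.
69 ÷ 24 = 2 complete bars with 21 thirty-second notes remaining.

21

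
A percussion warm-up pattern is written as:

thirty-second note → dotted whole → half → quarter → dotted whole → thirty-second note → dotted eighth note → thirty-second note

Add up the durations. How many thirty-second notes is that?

129

Convert each value to thirty-second notes: thirty-second note = 1; dotted whole = 48; half = 16; quarter = 8; dotted whole = 48; thirty-second note = 1; dotted eighth note = 6; thirty-second note = 1.
Adding: 1 + 48 + 16 + 8 + 48 + 1 + 6 + 1 = 129 thirty-second notes.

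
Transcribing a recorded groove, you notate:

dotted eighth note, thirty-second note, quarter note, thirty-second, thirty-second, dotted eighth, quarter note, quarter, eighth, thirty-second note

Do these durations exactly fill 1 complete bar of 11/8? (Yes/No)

Yes

One bar of 11/8 = 44 thirty-second notes.
Each duration in thirty-second notes: dotted eighth note = 6; thirty-second note = 1; quarter note = 8; thirty-second = 1; thirty-second = 1; dotted eighth = 6; quarter note = 8; quarter = 8; eighth = 4; thirty-second note = 1.
Adding: 6 + 1 + 8 + 1 + 1 + 6 + 8 + 8 + 4 + 1 = 44.
44 equals 44, so the answer is Yes.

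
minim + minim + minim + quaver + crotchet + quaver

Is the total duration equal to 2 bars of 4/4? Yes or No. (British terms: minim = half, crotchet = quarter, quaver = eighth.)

One bar of 4/4 = 8 eighth notes, so 2 bars = 16.
Each duration in eighth notes: minim = 4; minim = 4; minim = 4; quaver = 1; crotchet = 2; quaver = 1.
Sum: 4 + 4 + 4 + 1 + 2 + 1 = 16.
16 equals 16, so the answer is Yes.

Yes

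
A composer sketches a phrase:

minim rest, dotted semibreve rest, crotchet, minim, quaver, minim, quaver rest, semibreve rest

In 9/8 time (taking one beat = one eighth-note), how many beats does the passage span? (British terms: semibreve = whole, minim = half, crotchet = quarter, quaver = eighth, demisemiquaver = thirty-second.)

One eighth-note beat = 2 sixteenth notes.
Express everything in sixteenth notes: minim rest = 8; dotted semibreve rest = 24; crotchet = 4; minim = 8; quaver = 2; minim = 8; quaver rest = 2; semibreve rest = 16.
Total: 8 + 24 + 4 + 8 + 2 + 8 + 2 + 16 = 72.
72 ÷ 2 = 36 beats.

36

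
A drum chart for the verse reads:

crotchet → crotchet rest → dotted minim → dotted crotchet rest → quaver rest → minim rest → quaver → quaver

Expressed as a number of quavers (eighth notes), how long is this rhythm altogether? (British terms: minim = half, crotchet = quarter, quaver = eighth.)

20

Each duration in eighth notes: crotchet = 2; crotchet rest = 2; dotted minim = 6; dotted crotchet rest = 3; quaver rest = 1; minim rest = 4; quaver = 1; quaver = 1.
Adding: 2 + 2 + 6 + 3 + 1 + 4 + 1 + 1 = 20 eighth notes.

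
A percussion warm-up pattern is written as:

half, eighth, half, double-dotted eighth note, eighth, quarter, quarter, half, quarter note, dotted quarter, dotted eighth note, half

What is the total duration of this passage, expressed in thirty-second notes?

121

Working in thirty-second notes: half = 16; eighth = 4; half = 16; double-dotted eighth note = 7; eighth = 4; quarter = 8; quarter = 8; half = 16; quarter note = 8; dotted quarter = 12; dotted eighth note = 6; half = 16.
Adding: 16 + 4 + 16 + 7 + 4 + 8 + 8 + 16 + 8 + 12 + 6 + 16 = 121 thirty-second notes.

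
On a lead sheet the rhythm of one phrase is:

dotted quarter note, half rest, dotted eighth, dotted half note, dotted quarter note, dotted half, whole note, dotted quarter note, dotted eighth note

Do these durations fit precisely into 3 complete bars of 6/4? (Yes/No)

One bar of 6/4 = 24 sixteenth notes, so 3 bars = 72.
Working in sixteenth notes: dotted quarter note = 6; half rest = 8; dotted eighth = 3; dotted half note = 12; dotted quarter note = 6; dotted half = 12; whole note = 16; dotted quarter note = 6; dotted eighth note = 3.
Sum: 6 + 8 + 3 + 12 + 6 + 12 + 16 + 6 + 3 = 72.
72 equals 72, so the answer is Yes.

Yes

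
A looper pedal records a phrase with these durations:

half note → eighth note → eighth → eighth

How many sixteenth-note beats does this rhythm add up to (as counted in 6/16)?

14

One sixteenth-note beat = 2 thirty-second notes.
Working in thirty-second notes: half note = 16; eighth note = 4; eighth = 4; eighth = 4.
Total: 16 + 4 + 4 + 4 = 28.
28 ÷ 2 = 14 beats.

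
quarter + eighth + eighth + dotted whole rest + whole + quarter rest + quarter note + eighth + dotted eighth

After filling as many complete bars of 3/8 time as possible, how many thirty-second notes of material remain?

One bar of 3/8 = 6 sixteenth notes.
Each duration in sixteenth notes: quarter = 4; eighth = 2; eighth = 2; dotted whole rest = 24; whole = 16; quarter rest = 4; quarter note = 4; eighth = 2; dotted eighth = 3.
Sum: 4 + 2 + 2 + 24 + 16 + 4 + 4 + 2 + 3 = 61.
61 ÷ 6 = 10 complete bars with 1 sixteenth note remaining = 2 thirty-second notes.

2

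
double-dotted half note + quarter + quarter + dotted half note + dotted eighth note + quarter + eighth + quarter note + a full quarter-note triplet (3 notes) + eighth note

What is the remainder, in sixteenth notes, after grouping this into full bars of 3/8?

3

One bar of 3/8 = 6 sixteenth notes.
Express everything in sixteenth notes: double-dotted half note = 14; quarter = 4; quarter = 4; dotted half note = 12; dotted eighth note = 3; quarter = 4; eighth = 2; quarter note = 4; a full quarter-note triplet (3 notes) (three triplet quarters span one half) = 8; eighth note = 2.
Altogether 14 + 4 + 4 + 12 + 3 + 4 + 2 + 4 + 8 + 2 = 57.
57 ÷ 6 = 9 complete bars with 3 sixteenth notes remaining.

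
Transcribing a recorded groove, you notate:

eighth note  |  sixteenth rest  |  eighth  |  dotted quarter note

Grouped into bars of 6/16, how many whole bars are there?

1

One bar of 6/16 = 6 sixteenth notes.
In sixteenth notes: eighth note = 2; sixteenth rest = 1; eighth = 2; dotted quarter note = 6.
Total: 2 + 1 + 2 + 6 = 11.
11 ÷ 6 = 1 complete bar with 5 left over.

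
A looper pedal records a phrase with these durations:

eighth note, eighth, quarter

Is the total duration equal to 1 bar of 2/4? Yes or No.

Yes

One bar of 2/4 = 4 eighth notes.
Working in eighth notes: eighth note = 1; eighth = 1; quarter = 2.
Total: 1 + 1 + 2 = 4.
4 equals 4, so the answer is Yes.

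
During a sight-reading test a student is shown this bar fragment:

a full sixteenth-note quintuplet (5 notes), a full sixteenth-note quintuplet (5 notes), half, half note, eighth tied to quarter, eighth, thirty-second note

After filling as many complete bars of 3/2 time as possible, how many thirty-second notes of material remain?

17

One bar of 3/2 = 48 thirty-second notes.
Convert each value to thirty-second notes: a full sixteenth-note quintuplet (5 notes) (five quintuplet sixteenths span one quarter) = 8; a full sixteenth-note quintuplet (5 notes) (five quintuplet sixteenths span one quarter) = 8; half = 16; half note = 16; eighth tied to quarter (eighth + quarter) = 12; eighth = 4; thirty-second note = 1.
Adding: 8 + 8 + 16 + 16 + 12 + 4 + 1 = 65.
65 ÷ 48 = 1 complete bar with 17 thirty-second notes remaining.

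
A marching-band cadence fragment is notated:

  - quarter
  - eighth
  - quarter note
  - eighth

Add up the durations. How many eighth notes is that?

6

Each duration in eighth notes: quarter = 2; eighth = 1; quarter note = 2; eighth = 1.
Total: 2 + 1 + 2 + 1 = 6 eighth notes.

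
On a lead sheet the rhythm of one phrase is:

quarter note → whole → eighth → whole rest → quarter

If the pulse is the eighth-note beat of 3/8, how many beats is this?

One eighth-note beat = 2 sixteenth notes.
In sixteenth notes: quarter note = 4; whole = 16; eighth = 2; whole rest = 16; quarter = 4.
Sum: 4 + 16 + 2 + 16 + 4 = 42.
42 ÷ 2 = 21 beats.

21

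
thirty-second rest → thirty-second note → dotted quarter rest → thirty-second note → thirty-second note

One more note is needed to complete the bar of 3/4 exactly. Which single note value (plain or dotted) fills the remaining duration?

quarter note

The bar of 3/4 = 24 thirty-second notes.
Express everything in thirty-second notes: thirty-second rest = 1; thirty-second note = 1; dotted quarter rest = 12; thirty-second note = 1; thirty-second note = 1.
Adding: 1 + 1 + 12 + 1 + 1 = 16.
Remaining: 24 − 16 = 8 thirty-second notes, which is a quarter note.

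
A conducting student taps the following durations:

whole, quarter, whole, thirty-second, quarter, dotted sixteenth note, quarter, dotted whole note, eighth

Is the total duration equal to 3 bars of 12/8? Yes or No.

Yes

One bar of 12/8 = 48 thirty-second notes, so 3 bars = 144.
Working in thirty-second notes: whole = 32; quarter = 8; whole = 32; thirty-second = 1; quarter = 8; dotted sixteenth note = 3; quarter = 8; dotted whole note = 48; eighth = 4.
Total: 32 + 8 + 32 + 1 + 8 + 3 + 8 + 48 + 4 = 144.
144 equals 144, so the answer is Yes.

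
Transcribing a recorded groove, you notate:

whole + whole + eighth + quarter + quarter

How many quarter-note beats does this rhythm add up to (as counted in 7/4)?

10.5

One quarter-note beat = 2 eighth notes.
Express everything in eighth notes: whole = 8; whole = 8; eighth = 1; quarter = 2; quarter = 2.
Sum: 8 + 8 + 1 + 2 + 2 = 21.
21 ÷ 2 = 10.5 beats.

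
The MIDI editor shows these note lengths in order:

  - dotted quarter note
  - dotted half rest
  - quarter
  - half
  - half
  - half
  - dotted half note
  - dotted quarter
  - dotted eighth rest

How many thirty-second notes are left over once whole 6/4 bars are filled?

One bar of 6/4 = 24 sixteenth notes.
Express everything in sixteenth notes: dotted quarter note = 6; dotted half rest = 12; quarter = 4; half = 8; half = 8; half = 8; dotted half note = 12; dotted quarter = 6; dotted eighth rest = 3.
Sum: 6 + 12 + 4 + 8 + 8 + 8 + 12 + 6 + 3 = 67.
67 ÷ 24 = 2 complete bars with 19 sixteenth notes remaining = 38 thirty-second notes.

38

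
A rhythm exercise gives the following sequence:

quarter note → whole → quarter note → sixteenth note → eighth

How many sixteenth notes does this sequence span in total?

27

In sixteenth notes: quarter note = 4; whole = 16; quarter note = 4; sixteenth note = 1; eighth = 2.
Sum: 4 + 16 + 4 + 1 + 2 = 27 sixteenth notes.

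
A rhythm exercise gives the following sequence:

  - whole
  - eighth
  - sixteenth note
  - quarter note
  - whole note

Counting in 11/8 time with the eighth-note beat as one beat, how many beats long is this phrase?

19.5

One eighth-note beat = 2 sixteenth notes.
Working in sixteenth notes: whole = 16; eighth = 2; sixteenth note = 1; quarter note = 4; whole note = 16.
Altogether 16 + 2 + 1 + 4 + 16 = 39.
39 ÷ 2 = 19.5 beats.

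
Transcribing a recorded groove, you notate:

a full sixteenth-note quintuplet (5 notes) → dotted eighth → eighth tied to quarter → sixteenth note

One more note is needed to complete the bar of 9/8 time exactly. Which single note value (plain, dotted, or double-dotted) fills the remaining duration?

The bar of 9/8 = 18 sixteenth notes.
Express everything in sixteenth notes: a full sixteenth-note quintuplet (5 notes) (five quintuplet sixteenths span one quarter) = 4; dotted eighth = 3; eighth tied to quarter (eighth + quarter) = 6; sixteenth note = 1.
Total: 4 + 3 + 6 + 1 = 14.
Remaining: 18 − 14 = 4 sixteenth notes, which is a quarter note.

quarter note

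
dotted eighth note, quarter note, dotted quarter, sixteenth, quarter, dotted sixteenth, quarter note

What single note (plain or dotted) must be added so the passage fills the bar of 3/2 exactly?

thirty-second note

The bar of 3/2 = 48 thirty-second notes.
Express everything in thirty-second notes: dotted eighth note = 6; quarter note = 8; dotted quarter = 12; sixteenth = 2; quarter = 8; dotted sixteenth = 3; quarter note = 8.
Sum: 6 + 8 + 12 + 2 + 8 + 3 + 8 = 47.
Remaining: 48 − 47 = 1 thirty-second note, which is a thirty-second note.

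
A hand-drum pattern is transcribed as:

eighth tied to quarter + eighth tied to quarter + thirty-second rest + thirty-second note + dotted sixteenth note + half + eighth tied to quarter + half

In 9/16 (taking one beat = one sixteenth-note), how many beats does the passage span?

One sixteenth-note beat = 2 thirty-second notes.
Working in thirty-second notes: eighth tied to quarter (eighth + quarter) = 12; eighth tied to quarter (eighth + quarter) = 12; thirty-second rest = 1; thirty-second note = 1; dotted sixteenth note = 3; half = 16; eighth tied to quarter (eighth + quarter) = 12; half = 16.
Sum: 12 + 12 + 1 + 1 + 3 + 16 + 12 + 16 = 73.
73 ÷ 2 = 36.5 beats.

36.5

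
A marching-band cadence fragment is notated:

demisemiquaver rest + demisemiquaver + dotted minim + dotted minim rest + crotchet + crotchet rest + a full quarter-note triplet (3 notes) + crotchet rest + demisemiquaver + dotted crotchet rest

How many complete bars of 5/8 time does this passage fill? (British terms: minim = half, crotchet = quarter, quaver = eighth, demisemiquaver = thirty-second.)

One bar of 5/8 = 20 thirty-second notes.
In thirty-second notes: demisemiquaver rest = 1; demisemiquaver = 1; dotted minim = 24; dotted minim rest = 24; crotchet = 8; crotchet rest = 8; a full quarter-note triplet (3 notes) (three triplet quarters span one half) = 16; crotchet rest = 8; demisemiquaver = 1; dotted crotchet rest = 12.
Sum: 1 + 1 + 24 + 24 + 8 + 8 + 16 + 8 + 1 + 12 = 103.
103 ÷ 20 = 5 complete bars with 3 left over.

5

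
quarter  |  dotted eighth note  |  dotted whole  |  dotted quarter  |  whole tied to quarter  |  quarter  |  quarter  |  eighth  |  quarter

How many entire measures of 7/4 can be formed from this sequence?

2

One bar of 7/4 = 28 sixteenth notes.
Working in sixteenth notes: quarter = 4; dotted eighth note = 3; dotted whole = 24; dotted quarter = 6; whole tied to quarter (whole + quarter) = 20; quarter = 4; quarter = 4; eighth = 2; quarter = 4.
Total: 4 + 3 + 24 + 6 + 20 + 4 + 4 + 2 + 4 = 71.
71 ÷ 28 = 2 complete bars with 15 left over.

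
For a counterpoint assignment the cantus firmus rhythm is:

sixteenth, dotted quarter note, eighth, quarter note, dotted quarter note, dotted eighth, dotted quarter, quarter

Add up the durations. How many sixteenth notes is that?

32

Convert each value to sixteenth notes: sixteenth = 1; dotted quarter note = 6; eighth = 2; quarter note = 4; dotted quarter note = 6; dotted eighth = 3; dotted quarter = 6; quarter = 4.
Altogether 1 + 6 + 2 + 4 + 6 + 3 + 6 + 4 = 32 sixteenth notes.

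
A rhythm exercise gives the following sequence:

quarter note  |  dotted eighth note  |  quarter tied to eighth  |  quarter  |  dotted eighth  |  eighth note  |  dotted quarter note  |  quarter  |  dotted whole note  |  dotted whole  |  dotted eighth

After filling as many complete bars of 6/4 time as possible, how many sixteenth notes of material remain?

11

One bar of 6/4 = 24 sixteenth notes.
Working in sixteenth notes: quarter note = 4; dotted eighth note = 3; quarter tied to eighth (quarter + eighth) = 6; quarter = 4; dotted eighth = 3; eighth note = 2; dotted quarter note = 6; quarter = 4; dotted whole note = 24; dotted whole = 24; dotted eighth = 3.
Altogether 4 + 3 + 6 + 4 + 3 + 2 + 6 + 4 + 24 + 24 + 3 = 83.
83 ÷ 24 = 3 complete bars with 11 sixteenth notes remaining.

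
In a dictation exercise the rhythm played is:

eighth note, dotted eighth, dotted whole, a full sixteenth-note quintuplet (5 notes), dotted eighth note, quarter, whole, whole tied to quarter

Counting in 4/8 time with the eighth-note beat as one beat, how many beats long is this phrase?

One eighth-note beat = 2 sixteenth notes.
In sixteenth notes: eighth note = 2; dotted eighth = 3; dotted whole = 24; a full sixteenth-note quintuplet (5 notes) (five quintuplet sixteenths span one quarter) = 4; dotted eighth note = 3; quarter = 4; whole = 16; whole tied to quarter (whole + quarter) = 20.
Total: 2 + 3 + 24 + 4 + 3 + 4 + 16 + 20 = 76.
76 ÷ 2 = 38 beats.

38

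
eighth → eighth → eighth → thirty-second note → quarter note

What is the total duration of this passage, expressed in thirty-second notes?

21

In thirty-second notes: eighth = 4; eighth = 4; eighth = 4; thirty-second note = 1; quarter note = 8.
Altogether 4 + 4 + 4 + 1 + 8 = 21 thirty-second notes.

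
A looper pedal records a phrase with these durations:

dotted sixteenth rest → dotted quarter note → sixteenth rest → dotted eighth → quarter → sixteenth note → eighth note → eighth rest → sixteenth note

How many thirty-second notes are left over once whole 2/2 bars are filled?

11

One bar of 2/2 = 32 thirty-second notes.
Working in thirty-second notes: dotted sixteenth rest = 3; dotted quarter note = 12; sixteenth rest = 2; dotted eighth = 6; quarter = 8; sixteenth note = 2; eighth note = 4; eighth rest = 4; sixteenth note = 2.
Adding: 3 + 12 + 2 + 6 + 8 + 2 + 4 + 4 + 2 = 43.
43 ÷ 32 = 1 complete bar with 11 thirty-second notes remaining.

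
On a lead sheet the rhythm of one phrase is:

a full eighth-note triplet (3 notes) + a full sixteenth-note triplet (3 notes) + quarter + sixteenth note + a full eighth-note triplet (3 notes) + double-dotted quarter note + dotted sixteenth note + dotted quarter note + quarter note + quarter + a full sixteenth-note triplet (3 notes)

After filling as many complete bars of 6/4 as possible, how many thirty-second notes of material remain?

31

One bar of 6/4 = 48 thirty-second notes.
In thirty-second notes: a full eighth-note triplet (3 notes) (three triplet eighths span one quarter) = 8; a full sixteenth-note triplet (3 notes) (three triplet sixteenths span one eighth) = 4; quarter = 8; sixteenth note = 2; a full eighth-note triplet (3 notes) (three triplet eighths span one quarter) = 8; double-dotted quarter note = 14; dotted sixteenth note = 3; dotted quarter note = 12; quarter note = 8; quarter = 8; a full sixteenth-note triplet (3 notes) (three triplet sixteenths span one eighth) = 4.
Altogether 8 + 4 + 8 + 2 + 8 + 14 + 3 + 12 + 8 + 8 + 4 = 79.
79 ÷ 48 = 1 complete bar with 31 thirty-second notes remaining.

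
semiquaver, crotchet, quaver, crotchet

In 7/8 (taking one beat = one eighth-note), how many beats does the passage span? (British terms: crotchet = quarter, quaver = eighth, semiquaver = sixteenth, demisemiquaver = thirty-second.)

One eighth-note beat = 2 sixteenth notes.
In sixteenth notes: semiquaver = 1; crotchet = 4; quaver = 2; crotchet = 4.
Sum: 1 + 4 + 2 + 4 = 11.
11 ÷ 2 = 5.5 beats.

5.5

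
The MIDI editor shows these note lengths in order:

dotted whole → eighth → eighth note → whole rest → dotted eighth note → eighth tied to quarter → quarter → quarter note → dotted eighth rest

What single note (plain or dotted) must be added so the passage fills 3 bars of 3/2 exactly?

3 bars of 3/2 = 72 sixteenth notes.
Working in sixteenth notes: dotted whole = 24; eighth = 2; eighth note = 2; whole rest = 16; dotted eighth note = 3; eighth tied to quarter (eighth + quarter) = 6; quarter = 4; quarter note = 4; dotted eighth rest = 3.
Altogether 24 + 2 + 2 + 16 + 3 + 6 + 4 + 4 + 3 = 64.
Remaining: 72 − 64 = 8 sixteenth notes, which is a half note.

half note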